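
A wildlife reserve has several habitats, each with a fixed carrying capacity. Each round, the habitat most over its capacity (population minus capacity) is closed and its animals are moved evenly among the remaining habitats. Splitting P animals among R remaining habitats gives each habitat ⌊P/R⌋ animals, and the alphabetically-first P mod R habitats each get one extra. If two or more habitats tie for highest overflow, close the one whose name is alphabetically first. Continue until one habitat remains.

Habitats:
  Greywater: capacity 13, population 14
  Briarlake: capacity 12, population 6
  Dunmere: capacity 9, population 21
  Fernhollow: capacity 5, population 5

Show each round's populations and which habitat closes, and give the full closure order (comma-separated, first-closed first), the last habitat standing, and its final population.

Round 1: Briarlake=6 Dunmere=21 Fernhollow=5 Greywater=14 → close Dunmere (overflow 12)
  21÷3 = 7 each, +1 to first 0
Round 2: Briarlake=13 Fernhollow=12 Greywater=21 → close Greywater (overflow 8)
  21÷2 = 10 each, +1 to first 1
Round 3: Briarlake=24 Fernhollow=22 → close Fernhollow (overflow 17)
  22÷1 = 22 each, +1 to first 0

Closure order: Dunmere, Greywater, Fernhollow
Last habitat: Briarlake with 46 animals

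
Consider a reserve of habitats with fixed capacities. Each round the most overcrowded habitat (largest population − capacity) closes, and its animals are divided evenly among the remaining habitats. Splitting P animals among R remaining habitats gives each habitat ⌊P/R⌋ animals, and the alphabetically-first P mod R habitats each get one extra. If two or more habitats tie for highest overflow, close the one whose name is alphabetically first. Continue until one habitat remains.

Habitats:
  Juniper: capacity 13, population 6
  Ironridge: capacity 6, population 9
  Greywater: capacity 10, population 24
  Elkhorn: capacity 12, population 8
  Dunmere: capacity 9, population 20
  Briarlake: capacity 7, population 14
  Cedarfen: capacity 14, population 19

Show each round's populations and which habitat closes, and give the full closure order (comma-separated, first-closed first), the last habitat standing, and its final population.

Round 1: Briarlake=14 Cedarfen=19 Dunmere=20 Elkhorn=8 Greywater=24 Ironridge=9 Juniper=6 → close Greywater (overflow 14)
  24÷6 = 4 each, +1 to first 0
Round 2: Briarlake=18 Cedarfen=23 Dunmere=24 Elkhorn=12 Ironridge=13 Juniper=10 → close Dunmere (overflow 15)
  24÷5 = 4 each, +1 to first 4
Round 3: Briarlake=23 Cedarfen=28 Elkhorn=17 Ironridge=18 Juniper=14 → close Briarlake (overflow 16)
  23÷4 = 5 each, +1 to first 3
Round 4: Cedarfen=34 Elkhorn=23 Ironridge=24 Juniper=19 → close Cedarfen (overflow 20)
  34÷3 = 11 each, +1 to first 1
Round 5: Elkhorn=35 Ironridge=35 Juniper=30 → close Ironridge (overflow 29)
  35÷2 = 17 each, +1 to first 1
Round 6: Elkhorn=53 Juniper=47 → close Elkhorn (overflow 41)
  53÷1 = 53 each, +1 to first 0

Closure order: Greywater, Dunmere, Briarlake, Cedarfen, Ironridge, Elkhorn
Last habitat: Juniper with 100 animals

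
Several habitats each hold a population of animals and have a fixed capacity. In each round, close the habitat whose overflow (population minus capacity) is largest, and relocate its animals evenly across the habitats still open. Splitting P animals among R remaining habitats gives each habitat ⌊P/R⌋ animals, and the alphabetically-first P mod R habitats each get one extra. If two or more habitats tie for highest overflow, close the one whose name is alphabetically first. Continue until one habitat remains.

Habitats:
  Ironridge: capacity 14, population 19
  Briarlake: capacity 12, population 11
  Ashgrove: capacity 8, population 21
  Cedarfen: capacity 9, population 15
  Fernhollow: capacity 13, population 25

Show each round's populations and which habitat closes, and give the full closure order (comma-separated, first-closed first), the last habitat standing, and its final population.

Closure order: Ashgrove, Fernhollow, Cedarfen, Ironridge
Last habitat: Briarlake with 91 animals

Round 1: Ashgrove=21 Briarlake=11 Cedarfen=15 Fernhollow=25 Ironridge=19 → close Ashgrove (overflow 13)
  21÷4 = 5 each, +1 to first 1
Round 2: Briarlake=17 Cedarfen=20 Fernhollow=30 Ironridge=24 → close Fernhollow (overflow 17)
  30÷3 = 10 each, +1 to first 0
Round 3: Briarlake=27 Cedarfen=30 Ironridge=34 → close Cedarfen (overflow 21)
  30÷2 = 15 each, +1 to first 0
Round 4: Briarlake=42 Ironridge=49 → close Ironridge (overflow 35)
  49÷1 = 49 each, +1 to first 0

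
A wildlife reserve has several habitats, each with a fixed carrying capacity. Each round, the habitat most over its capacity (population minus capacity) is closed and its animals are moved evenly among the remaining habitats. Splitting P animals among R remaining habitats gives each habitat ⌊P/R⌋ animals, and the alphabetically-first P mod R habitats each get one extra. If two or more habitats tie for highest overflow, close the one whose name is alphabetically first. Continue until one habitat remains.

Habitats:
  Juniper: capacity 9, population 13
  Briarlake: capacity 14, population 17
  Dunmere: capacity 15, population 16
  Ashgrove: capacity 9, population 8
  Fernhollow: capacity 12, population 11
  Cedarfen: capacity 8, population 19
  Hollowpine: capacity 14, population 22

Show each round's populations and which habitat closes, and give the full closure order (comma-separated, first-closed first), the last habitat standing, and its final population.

Round 1: Ashgrove=8 Briarlake=17 Cedarfen=19 Dunmere=16 Fernhollow=11 Hollowpine=22 Juniper=13 → close Cedarfen (overflow 11)
  19÷6 = 3 each, +1 to first 1
Round 2: Ashgrove=12 Briarlake=20 Dunmere=19 Fernhollow=14 Hollowpine=25 Juniper=16 → close Hollowpine (overflow 11)
  25÷5 = 5 each, +1 to first 0
Round 3: Ashgrove=17 Briarlake=25 Dunmere=24 Fernhollow=19 Juniper=21 → close Juniper (overflow 12)
  21÷4 = 5 each, +1 to first 1
Round 4: Ashgrove=23 Briarlake=30 Dunmere=29 Fernhollow=24 → close Briarlake (overflow 16)
  30÷3 = 10 each, +1 to first 0
Round 5: Ashgrove=33 Dunmere=39 Fernhollow=34 → close Ashgrove (overflow 24)
  33÷2 = 16 each, +1 to first 1
Round 6: Dunmere=56 Fernhollow=50 → close Dunmere (overflow 41)
  56÷1 = 56 each, +1 to first 0

Closure order: Cedarfen, Hollowpine, Juniper, Briarlake, Ashgrove, Dunmere
Last habitat: Fernhollow with 106 animals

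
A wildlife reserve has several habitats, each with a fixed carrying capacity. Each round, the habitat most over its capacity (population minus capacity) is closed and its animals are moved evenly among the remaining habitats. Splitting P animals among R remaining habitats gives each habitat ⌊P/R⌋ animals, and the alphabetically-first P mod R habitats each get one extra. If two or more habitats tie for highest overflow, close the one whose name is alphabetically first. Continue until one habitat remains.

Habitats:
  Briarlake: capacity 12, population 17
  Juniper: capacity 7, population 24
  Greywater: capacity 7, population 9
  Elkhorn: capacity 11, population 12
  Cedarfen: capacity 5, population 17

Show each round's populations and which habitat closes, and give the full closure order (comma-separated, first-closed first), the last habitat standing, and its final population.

Closure order: Juniper, Cedarfen, Briarlake, Elkhorn
Last habitat: Greywater with 79 animals

Round 1: Briarlake=17 Cedarfen=17 Elkhorn=12 Greywater=9 Juniper=24 → close Juniper (overflow 17)
  24÷4 = 6 each, +1 to first 0
Round 2: Briarlake=23 Cedarfen=23 Elkhorn=18 Greywater=15 → close Cedarfen (overflow 18)
  23÷3 = 7 each, +1 to first 2
Round 3: Briarlake=31 Elkhorn=26 Greywater=22 → close Briarlake (overflow 19)
  31÷2 = 15 each, +1 to first 1
Round 4: Elkhorn=42 Greywater=37 → close Elkhorn (overflow 31)
  42÷1 = 42 each, +1 to first 0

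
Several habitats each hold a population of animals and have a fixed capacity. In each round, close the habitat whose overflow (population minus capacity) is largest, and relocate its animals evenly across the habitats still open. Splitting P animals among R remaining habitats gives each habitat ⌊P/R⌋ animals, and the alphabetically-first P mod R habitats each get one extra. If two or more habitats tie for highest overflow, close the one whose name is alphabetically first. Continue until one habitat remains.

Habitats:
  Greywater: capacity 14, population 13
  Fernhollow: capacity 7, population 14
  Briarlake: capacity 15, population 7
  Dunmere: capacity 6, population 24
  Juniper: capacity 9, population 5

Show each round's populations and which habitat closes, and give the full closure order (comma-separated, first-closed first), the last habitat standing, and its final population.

Round 1: Briarlake=7 Dunmere=24 Fernhollow=14 Greywater=13 Juniper=5 → close Dunmere (overflow 18)
  24÷4 = 6 each, +1 to first 0
Round 2: Briarlake=13 Fernhollow=20 Greywater=19 Juniper=11 → close Fernhollow (overflow 13)
  20÷3 = 6 each, +1 to first 2
Round 3: Briarlake=20 Greywater=26 Juniper=17 → close Greywater (overflow 12)
  26÷2 = 13 each, +1 to first 0
Round 4: Briarlake=33 Juniper=30 → close Juniper (overflow 21)
  30÷1 = 30 each, +1 to first 0

Closure order: Dunmere, Fernhollow, Greywater, Juniper
Last habitat: Briarlake with 63 animals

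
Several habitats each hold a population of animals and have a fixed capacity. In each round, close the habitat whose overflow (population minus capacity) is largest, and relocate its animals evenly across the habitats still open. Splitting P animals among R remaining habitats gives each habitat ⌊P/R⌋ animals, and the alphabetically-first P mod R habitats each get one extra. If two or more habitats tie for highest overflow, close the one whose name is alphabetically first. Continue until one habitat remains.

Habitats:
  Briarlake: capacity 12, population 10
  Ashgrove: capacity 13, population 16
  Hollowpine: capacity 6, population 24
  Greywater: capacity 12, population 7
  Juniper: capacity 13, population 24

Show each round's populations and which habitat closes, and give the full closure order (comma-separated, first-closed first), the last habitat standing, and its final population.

Round 1: Ashgrove=16 Briarlake=10 Greywater=7 Hollowpine=24 Juniper=24 → close Hollowpine (overflow 18)
  24÷4 = 6 each, +1 to first 0
Round 2: Ashgrove=22 Briarlake=16 Greywater=13 Juniper=30 → close Juniper (overflow 17)
  30÷3 = 10 each, +1 to first 0
Round 3: Ashgrove=32 Briarlake=26 Greywater=23 → close Ashgrove (overflow 19)
  32÷2 = 16 each, +1 to first 0
Round 4: Briarlake=42 Greywater=39 → close Briarlake (overflow 30)
  42÷1 = 42 each, +1 to first 0

Closure order: Hollowpine, Juniper, Ashgrove, Briarlake
Last habitat: Greywater with 81 animals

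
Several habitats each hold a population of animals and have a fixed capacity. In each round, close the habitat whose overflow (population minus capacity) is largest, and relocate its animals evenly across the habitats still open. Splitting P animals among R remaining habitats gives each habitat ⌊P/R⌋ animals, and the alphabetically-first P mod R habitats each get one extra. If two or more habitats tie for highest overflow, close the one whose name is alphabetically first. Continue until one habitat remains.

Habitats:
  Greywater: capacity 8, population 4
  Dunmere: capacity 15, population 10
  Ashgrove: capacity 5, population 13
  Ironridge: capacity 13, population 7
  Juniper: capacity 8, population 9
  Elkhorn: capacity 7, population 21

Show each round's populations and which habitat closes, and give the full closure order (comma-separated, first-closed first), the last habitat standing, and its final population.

Round 1: Ashgrove=13 Dunmere=10 Elkhorn=21 Greywater=4 Ironridge=7 Juniper=9 → close Elkhorn (overflow 14)
  21÷5 = 4 each, +1 to first 1
Round 2: Ashgrove=18 Dunmere=14 Greywater=8 Ironridge=11 Juniper=13 → close Ashgrove (overflow 13)
  18÷4 = 4 each, +1 to first 2
Round 3: Dunmere=19 Greywater=13 Ironridge=15 Juniper=17 → close Juniper (overflow 9)
  17÷3 = 5 each, +1 to first 2
Round 4: Dunmere=25 Greywater=19 Ironridge=20 → close Greywater (overflow 11)
  19÷2 = 9 each, +1 to first 1
Round 5: Dunmere=35 Ironridge=29 → close Dunmere (overflow 20)
  35÷1 = 35 each, +1 to first 0

Closure order: Elkhorn, Ashgrove, Juniper, Greywater, Dunmere
Last habitat: Ironridge with 64 animals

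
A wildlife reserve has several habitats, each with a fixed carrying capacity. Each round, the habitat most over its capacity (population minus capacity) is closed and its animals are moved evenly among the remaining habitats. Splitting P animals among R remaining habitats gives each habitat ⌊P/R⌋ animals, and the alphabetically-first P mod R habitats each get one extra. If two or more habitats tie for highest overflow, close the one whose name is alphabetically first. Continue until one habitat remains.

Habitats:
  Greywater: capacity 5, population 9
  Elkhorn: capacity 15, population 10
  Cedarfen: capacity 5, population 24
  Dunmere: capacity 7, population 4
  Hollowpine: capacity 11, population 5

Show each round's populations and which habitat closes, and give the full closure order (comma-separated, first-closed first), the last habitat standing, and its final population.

Closure order: Cedarfen, Greywater, Dunmere, Elkhorn
Last habitat: Hollowpine with 52 animals

Round 1: Cedarfen=24 Dunmere=4 Elkhorn=10 Greywater=9 Hollowpine=5 → close Cedarfen (overflow 19)
  24÷4 = 6 each, +1 to first 0
Round 2: Dunmere=10 Elkhorn=16 Greywater=15 Hollowpine=11 → close Greywater (overflow 10)
  15÷3 = 5 each, +1 to first 0
Round 3: Dunmere=15 Elkhorn=21 Hollowpine=16 → close Dunmere (overflow 8)
  15÷2 = 7 each, +1 to first 1
Round 4: Elkhorn=29 Hollowpine=23 → close Elkhorn (overflow 14)
  29÷1 = 29 each, +1 to first 0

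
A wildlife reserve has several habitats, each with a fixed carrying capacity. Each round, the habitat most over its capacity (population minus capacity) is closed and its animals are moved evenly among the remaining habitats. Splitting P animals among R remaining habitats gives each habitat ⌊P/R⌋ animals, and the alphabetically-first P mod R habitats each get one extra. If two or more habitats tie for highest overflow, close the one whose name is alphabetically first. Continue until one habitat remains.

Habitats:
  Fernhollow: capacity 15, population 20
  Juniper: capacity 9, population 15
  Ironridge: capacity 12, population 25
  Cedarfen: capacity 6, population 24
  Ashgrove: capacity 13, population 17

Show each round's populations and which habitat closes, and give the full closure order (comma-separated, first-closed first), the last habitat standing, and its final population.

Closure order: Cedarfen, Ironridge, Juniper, Ashgrove
Last habitat: Fernhollow with 101 animals

Round 1: Ashgrove=17 Cedarfen=24 Fernhollow=20 Ironridge=25 Juniper=15 → close Cedarfen (overflow 18)
  24÷4 = 6 each, +1 to first 0
Round 2: Ashgrove=23 Fernhollow=26 Ironridge=31 Juniper=21 → close Ironridge (overflow 19)
  31÷3 = 10 each, +1 to first 1
Round 3: Ashgrove=34 Fernhollow=36 Juniper=31 → close Juniper (overflow 22)
  31÷2 = 15 each, +1 to first 1
Round 4: Ashgrove=50 Fernhollow=51 → close Ashgrove (overflow 37)
  50÷1 = 50 each, +1 to first 0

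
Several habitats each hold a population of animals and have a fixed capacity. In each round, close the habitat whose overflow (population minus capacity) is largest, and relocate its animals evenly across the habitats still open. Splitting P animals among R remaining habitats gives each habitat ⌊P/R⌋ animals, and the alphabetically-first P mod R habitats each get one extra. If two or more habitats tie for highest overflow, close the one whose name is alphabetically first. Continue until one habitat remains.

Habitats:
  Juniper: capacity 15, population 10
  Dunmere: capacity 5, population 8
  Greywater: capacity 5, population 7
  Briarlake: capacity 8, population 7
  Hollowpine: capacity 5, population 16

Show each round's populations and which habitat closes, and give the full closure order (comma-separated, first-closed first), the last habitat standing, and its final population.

Round 1: Briarlake=7 Dunmere=8 Greywater=7 Hollowpine=16 Juniper=10 → close Hollowpine (overflow 11)
  16÷4 = 4 each, +1 to first 0
Round 2: Briarlake=11 Dunmere=12 Greywater=11 Juniper=14 → close Dunmere (overflow 7)
  12÷3 = 4 each, +1 to first 0
Round 3: Briarlake=15 Greywater=15 Juniper=18 → close Greywater (overflow 10)
  15÷2 = 7 each, +1 to first 1
Round 4: Briarlake=23 Juniper=25 → close Briarlake (overflow 15)
  23÷1 = 23 each, +1 to first 0

Closure order: Hollowpine, Dunmere, Greywater, Briarlake
Last habitat: Juniper with 48 animals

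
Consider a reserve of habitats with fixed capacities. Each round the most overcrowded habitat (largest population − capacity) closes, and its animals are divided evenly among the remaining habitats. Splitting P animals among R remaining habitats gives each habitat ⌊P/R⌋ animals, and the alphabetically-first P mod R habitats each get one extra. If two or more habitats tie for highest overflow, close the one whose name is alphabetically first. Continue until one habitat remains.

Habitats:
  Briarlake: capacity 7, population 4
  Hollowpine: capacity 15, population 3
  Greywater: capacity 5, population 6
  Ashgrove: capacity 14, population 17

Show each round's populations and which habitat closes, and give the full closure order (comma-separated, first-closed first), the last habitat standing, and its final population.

Closure order: Ashgrove, Greywater, Briarlake
Last habitat: Hollowpine with 30 animals

Round 1: Ashgrove=17 Briarlake=4 Greywater=6 Hollowpine=3 → close Ashgrove (overflow 3)
  17÷3 = 5 each, +1 to first 2
Round 2: Briarlake=10 Greywater=12 Hollowpine=8 → close Greywater (overflow 7)
  12÷2 = 6 each, +1 to first 0
Round 3: Briarlake=16 Hollowpine=14 → close Briarlake (overflow 9)
  16÷1 = 16 each, +1 to first 0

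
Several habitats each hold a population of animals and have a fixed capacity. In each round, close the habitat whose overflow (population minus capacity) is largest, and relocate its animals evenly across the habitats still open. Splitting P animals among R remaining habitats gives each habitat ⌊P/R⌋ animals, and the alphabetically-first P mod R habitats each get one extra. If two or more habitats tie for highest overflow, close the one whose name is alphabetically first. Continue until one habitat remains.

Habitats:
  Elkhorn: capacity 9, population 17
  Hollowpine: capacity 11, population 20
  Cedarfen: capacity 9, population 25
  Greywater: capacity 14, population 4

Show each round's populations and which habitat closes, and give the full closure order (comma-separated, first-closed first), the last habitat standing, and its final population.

Round 1: Cedarfen=25 Elkhorn=17 Greywater=4 Hollowpine=20 → close Cedarfen (overflow 16)
  25÷3 = 8 each, +1 to first 1
Round 2: Elkhorn=26 Greywater=12 Hollowpine=28 → close Elkhorn (overflow 17)
  26÷2 = 13 each, +1 to first 0
Round 3: Greywater=25 Hollowpine=41 → close Hollowpine (overflow 30)
  41÷1 = 41 each, +1 to first 0

Closure order: Cedarfen, Elkhorn, Hollowpine
Last habitat: Greywater with 66 animals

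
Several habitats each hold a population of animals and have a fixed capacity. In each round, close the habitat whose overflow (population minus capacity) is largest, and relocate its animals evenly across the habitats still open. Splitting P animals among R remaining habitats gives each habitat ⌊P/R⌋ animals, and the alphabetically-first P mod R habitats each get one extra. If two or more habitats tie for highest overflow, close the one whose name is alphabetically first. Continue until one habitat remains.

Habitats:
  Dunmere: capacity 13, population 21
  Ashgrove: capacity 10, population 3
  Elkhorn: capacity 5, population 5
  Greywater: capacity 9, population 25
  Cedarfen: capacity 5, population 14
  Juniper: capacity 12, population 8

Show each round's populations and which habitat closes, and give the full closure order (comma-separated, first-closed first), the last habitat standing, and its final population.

Closure order: Greywater, Cedarfen, Dunmere, Elkhorn, Ashgrove
Last habitat: Juniper with 76 animals

Round 1: Ashgrove=3 Cedarfen=14 Dunmere=21 Elkhorn=5 Greywater=25 Juniper=8 → close Greywater (overflow 16)
  25÷5 = 5 each, +1 to first 0
Round 2: Ashgrove=8 Cedarfen=19 Dunmere=26 Elkhorn=10 Juniper=13 → close Cedarfen (overflow 14)
  19÷4 = 4 each, +1 to first 3
Round 3: Ashgrove=13 Dunmere=31 Elkhorn=15 Juniper=17 → close Dunmere (overflow 18)
  31÷3 = 10 each, +1 to first 1
Round 4: Ashgrove=24 Elkhorn=25 Juniper=27 → close Elkhorn (overflow 20)
  25÷2 = 12 each, +1 to first 1
Round 5: Ashgrove=37 Juniper=39 → close Ashgrove (overflow 27)
  37÷1 = 37 each, +1 to first 0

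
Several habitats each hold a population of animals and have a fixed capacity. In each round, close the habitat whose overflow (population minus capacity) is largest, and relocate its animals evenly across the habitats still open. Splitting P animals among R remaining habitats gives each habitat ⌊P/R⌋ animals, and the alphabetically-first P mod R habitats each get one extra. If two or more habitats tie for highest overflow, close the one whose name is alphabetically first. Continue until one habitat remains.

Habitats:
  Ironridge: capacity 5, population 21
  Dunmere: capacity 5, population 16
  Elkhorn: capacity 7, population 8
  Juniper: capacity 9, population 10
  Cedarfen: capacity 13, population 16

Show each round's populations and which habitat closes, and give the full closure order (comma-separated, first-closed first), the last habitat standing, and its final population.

Closure order: Ironridge, Dunmere, Cedarfen, Elkhorn
Last habitat: Juniper with 71 animals

Round 1: Cedarfen=16 Dunmere=16 Elkhorn=8 Ironridge=21 Juniper=10 → close Ironridge (overflow 16)
  21÷4 = 5 each, +1 to first 1
Round 2: Cedarfen=22 Dunmere=21 Elkhorn=13 Juniper=15 → close Dunmere (overflow 16)
  21÷3 = 7 each, +1 to first 0
Round 3: Cedarfen=29 Elkhorn=20 Juniper=22 → close Cedarfen (overflow 16)
  29÷2 = 14 each, +1 to first 1
Round 4: Elkhorn=35 Juniper=36 → close Elkhorn (overflow 28)
  35÷1 = 35 each, +1 to first 0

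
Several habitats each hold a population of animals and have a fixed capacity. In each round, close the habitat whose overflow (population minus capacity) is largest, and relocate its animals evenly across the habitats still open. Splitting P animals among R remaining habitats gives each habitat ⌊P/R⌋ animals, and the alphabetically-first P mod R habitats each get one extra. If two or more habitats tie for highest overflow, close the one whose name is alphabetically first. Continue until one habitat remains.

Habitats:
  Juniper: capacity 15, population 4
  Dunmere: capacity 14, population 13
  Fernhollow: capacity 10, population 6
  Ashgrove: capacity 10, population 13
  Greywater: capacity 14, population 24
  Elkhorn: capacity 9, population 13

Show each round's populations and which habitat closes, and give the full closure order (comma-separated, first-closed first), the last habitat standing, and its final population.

Round 1: Ashgrove=13 Dunmere=13 Elkhorn=13 Fernhollow=6 Greywater=24 Juniper=4 → close Greywater (overflow 10)
  24÷5 = 4 each, +1 to first 4
Round 2: Ashgrove=18 Dunmere=18 Elkhorn=18 Fernhollow=11 Juniper=8 → close Elkhorn (overflow 9)
  18÷4 = 4 each, +1 to first 2
Round 3: Ashgrove=23 Dunmere=23 Fernhollow=15 Juniper=12 → close Ashgrove (overflow 13)
  23÷3 = 7 each, +1 to first 2
Round 4: Dunmere=31 Fernhollow=23 Juniper=19 → close Dunmere (overflow 17)
  31÷2 = 15 each, +1 to first 1
Round 5: Fernhollow=39 Juniper=34 → close Fernhollow (overflow 29)
  39÷1 = 39 each, +1 to first 0

Closure order: Greywater, Elkhorn, Ashgrove, Dunmere, Fernhollow
Last habitat: Juniper with 73 animals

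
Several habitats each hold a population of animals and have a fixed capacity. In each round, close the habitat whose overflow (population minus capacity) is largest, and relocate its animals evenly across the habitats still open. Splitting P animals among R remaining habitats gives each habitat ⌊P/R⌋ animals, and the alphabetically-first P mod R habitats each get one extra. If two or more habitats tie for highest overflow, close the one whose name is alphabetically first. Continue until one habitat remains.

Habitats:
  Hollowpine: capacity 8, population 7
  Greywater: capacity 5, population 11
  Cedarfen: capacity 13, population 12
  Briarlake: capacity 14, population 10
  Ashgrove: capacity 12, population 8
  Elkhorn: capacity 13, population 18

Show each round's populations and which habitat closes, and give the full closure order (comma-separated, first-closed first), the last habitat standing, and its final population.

Closure order: Greywater, Elkhorn, Cedarfen, Hollowpine, Ashgrove
Last habitat: Briarlake with 66 animals

Round 1: Ashgrove=8 Briarlake=10 Cedarfen=12 Elkhorn=18 Greywater=11 Hollowpine=7 → close Greywater (overflow 6)
  11÷5 = 2 each, +1 to first 1
Round 2: Ashgrove=11 Briarlake=12 Cedarfen=14 Elkhorn=20 Hollowpine=9 → close Elkhorn (overflow 7)
  20÷4 = 5 each, +1 to first 0
Round 3: Ashgrove=16 Briarlake=17 Cedarfen=19 Hollowpine=14 → close Cedarfen (overflow 6)
  19÷3 = 6 each, +1 to first 1
Round 4: Ashgrove=23 Briarlake=23 Hollowpine=20 → close Hollowpine (overflow 12)
  20÷2 = 10 each, +1 to first 0
Round 5: Ashgrove=33 Briarlake=33 → close Ashgrove (overflow 21)
  33÷1 = 33 each, +1 to first 0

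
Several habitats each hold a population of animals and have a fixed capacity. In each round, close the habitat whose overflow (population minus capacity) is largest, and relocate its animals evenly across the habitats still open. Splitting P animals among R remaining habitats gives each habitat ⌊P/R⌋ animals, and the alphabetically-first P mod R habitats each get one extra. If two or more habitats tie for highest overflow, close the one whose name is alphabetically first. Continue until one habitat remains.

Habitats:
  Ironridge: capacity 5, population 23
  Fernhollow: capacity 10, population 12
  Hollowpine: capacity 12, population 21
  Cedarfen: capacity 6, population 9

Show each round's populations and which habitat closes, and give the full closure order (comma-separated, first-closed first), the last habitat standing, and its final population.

Round 1: Cedarfen=9 Fernhollow=12 Hollowpine=21 Ironridge=23 → close Ironridge (overflow 18)
  23÷3 = 7 each, +1 to first 2
Round 2: Cedarfen=17 Fernhollow=20 Hollowpine=28 → close Hollowpine (overflow 16)
  28÷2 = 14 each, +1 to first 0
Round 3: Cedarfen=31 Fernhollow=34 → close Cedarfen (overflow 25)
  31÷1 = 31 each, +1 to first 0

Closure order: Ironridge, Hollowpine, Cedarfen
Last habitat: Fernhollow with 65 animals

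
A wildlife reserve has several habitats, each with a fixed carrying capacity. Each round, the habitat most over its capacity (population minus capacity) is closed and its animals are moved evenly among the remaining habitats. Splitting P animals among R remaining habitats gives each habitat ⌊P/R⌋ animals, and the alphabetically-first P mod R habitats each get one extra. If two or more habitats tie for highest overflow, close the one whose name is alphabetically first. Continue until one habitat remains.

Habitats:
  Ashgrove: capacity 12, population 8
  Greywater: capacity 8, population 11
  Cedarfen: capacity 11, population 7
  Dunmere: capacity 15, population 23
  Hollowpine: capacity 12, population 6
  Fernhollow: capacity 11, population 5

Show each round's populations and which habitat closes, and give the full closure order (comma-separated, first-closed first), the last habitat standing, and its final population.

Closure order: Dunmere, Greywater, Ashgrove, Cedarfen, Fernhollow
Last habitat: Hollowpine with 60 animals

Round 1: Ashgrove=8 Cedarfen=7 Dunmere=23 Fernhollow=5 Greywater=11 Hollowpine=6 → close Dunmere (overflow 8)
  23÷5 = 4 each, +1 to first 3
Round 2: Ashgrove=13 Cedarfen=12 Fernhollow=10 Greywater=15 Hollowpine=10 → close Greywater (overflow 7)
  15÷4 = 3 each, +1 to first 3
Round 3: Ashgrove=17 Cedarfen=16 Fernhollow=14 Hollowpine=13 → close Ashgrove (overflow 5)
  17÷3 = 5 each, +1 to first 2
Round 4: Cedarfen=22 Fernhollow=20 Hollowpine=18 → close Cedarfen (overflow 11)
  22÷2 = 11 each, +1 to first 0
Round 5: Fernhollow=31 Hollowpine=29 → close Fernhollow (overflow 20)
  31÷1 = 31 each, +1 to first 0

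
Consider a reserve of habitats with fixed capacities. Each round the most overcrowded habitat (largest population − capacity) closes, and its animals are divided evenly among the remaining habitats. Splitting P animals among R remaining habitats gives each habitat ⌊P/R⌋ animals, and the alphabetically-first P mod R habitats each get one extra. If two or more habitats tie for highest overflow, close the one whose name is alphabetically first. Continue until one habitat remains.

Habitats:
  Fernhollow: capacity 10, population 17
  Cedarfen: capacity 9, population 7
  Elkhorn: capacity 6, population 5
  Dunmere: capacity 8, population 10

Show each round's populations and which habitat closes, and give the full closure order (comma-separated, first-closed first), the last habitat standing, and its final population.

Round 1: Cedarfen=7 Dunmere=10 Elkhorn=5 Fernhollow=17 → close Fernhollow (overflow 7)
  17÷3 = 5 each, +1 to first 2
Round 2: Cedarfen=13 Dunmere=16 Elkhorn=10 → close Dunmere (overflow 8)
  16÷2 = 8 each, +1 to first 0
Round 3: Cedarfen=21 Elkhorn=18 → close Cedarfen (overflow 12)
  21÷1 = 21 each, +1 to first 0

Closure order: Fernhollow, Dunmere, Cedarfen
Last habitat: Elkhorn with 39 animals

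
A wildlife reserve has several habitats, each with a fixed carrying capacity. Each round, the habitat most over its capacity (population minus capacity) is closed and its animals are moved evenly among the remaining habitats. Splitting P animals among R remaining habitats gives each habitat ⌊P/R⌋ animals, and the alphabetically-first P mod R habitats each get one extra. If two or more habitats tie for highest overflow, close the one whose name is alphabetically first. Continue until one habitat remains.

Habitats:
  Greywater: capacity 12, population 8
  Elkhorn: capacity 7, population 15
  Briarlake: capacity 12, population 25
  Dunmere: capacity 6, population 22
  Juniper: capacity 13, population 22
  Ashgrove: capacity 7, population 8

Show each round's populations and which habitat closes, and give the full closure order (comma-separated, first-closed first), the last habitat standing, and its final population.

Closure order: Dunmere, Briarlake, Elkhorn, Juniper, Ashgrove
Last habitat: Greywater with 100 animals

Round 1: Ashgrove=8 Briarlake=25 Dunmere=22 Elkhorn=15 Greywater=8 Juniper=22 → close Dunmere (overflow 16)
  22÷5 = 4 each, +1 to first 2
Round 2: Ashgrove=13 Briarlake=30 Elkhorn=19 Greywater=12 Juniper=26 → close Briarlake (overflow 18)
  30÷4 = 7 each, +1 to first 2
Round 3: Ashgrove=21 Elkhorn=27 Greywater=19 Juniper=33 → close Elkhorn (overflow 20)
  27÷3 = 9 each, +1 to first 0
Round 4: Ashgrove=30 Greywater=28 Juniper=42 → close Juniper (overflow 29)
  42÷2 = 21 each, +1 to first 0
Round 5: Ashgrove=51 Greywater=49 → close Ashgrove (overflow 44)
  51÷1 = 51 each, +1 to first 0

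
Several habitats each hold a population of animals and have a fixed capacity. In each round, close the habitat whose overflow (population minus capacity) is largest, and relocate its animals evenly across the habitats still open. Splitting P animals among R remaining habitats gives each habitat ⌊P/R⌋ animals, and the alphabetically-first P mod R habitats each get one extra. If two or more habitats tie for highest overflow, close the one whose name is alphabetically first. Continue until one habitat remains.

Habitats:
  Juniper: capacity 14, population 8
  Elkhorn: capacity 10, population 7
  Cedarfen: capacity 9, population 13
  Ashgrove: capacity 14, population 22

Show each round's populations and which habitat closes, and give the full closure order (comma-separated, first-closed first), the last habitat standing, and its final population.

Closure order: Ashgrove, Cedarfen, Elkhorn
Last habitat: Juniper with 50 animals

Round 1: Ashgrove=22 Cedarfen=13 Elkhorn=7 Juniper=8 → close Ashgrove (overflow 8)
  22÷3 = 7 each, +1 to first 1
Round 2: Cedarfen=21 Elkhorn=14 Juniper=15 → close Cedarfen (overflow 12)
  21÷2 = 10 each, +1 to first 1
Round 3: Elkhorn=25 Juniper=25 → close Elkhorn (overflow 15)
  25÷1 = 25 each, +1 to first 0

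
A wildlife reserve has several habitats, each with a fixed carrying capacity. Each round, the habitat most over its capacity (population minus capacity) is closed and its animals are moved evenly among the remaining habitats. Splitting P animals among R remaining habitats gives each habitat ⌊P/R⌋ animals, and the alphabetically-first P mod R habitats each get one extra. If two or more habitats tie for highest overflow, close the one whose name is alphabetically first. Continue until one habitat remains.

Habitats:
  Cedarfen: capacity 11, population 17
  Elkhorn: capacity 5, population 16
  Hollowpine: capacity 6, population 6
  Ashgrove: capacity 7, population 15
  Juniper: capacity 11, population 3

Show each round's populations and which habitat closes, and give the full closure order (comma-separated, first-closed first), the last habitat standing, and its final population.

Closure order: Elkhorn, Ashgrove, Cedarfen, Hollowpine
Last habitat: Juniper with 57 animals

Round 1: Ashgrove=15 Cedarfen=17 Elkhorn=16 Hollowpine=6 Juniper=3 → close Elkhorn (overflow 11)
  16÷4 = 4 each, +1 to first 0
Round 2: Ashgrove=19 Cedarfen=21 Hollowpine=10 Juniper=7 → close Ashgrove (overflow 12)
  19÷3 = 6 each, +1 to first 1
Round 3: Cedarfen=28 Hollowpine=16 Juniper=13 → close Cedarfen (overflow 17)
  28÷2 = 14 each, +1 to first 0
Round 4: Hollowpine=30 Juniper=27 → close Hollowpine (overflow 24)
  30÷1 = 30 each, +1 to first 0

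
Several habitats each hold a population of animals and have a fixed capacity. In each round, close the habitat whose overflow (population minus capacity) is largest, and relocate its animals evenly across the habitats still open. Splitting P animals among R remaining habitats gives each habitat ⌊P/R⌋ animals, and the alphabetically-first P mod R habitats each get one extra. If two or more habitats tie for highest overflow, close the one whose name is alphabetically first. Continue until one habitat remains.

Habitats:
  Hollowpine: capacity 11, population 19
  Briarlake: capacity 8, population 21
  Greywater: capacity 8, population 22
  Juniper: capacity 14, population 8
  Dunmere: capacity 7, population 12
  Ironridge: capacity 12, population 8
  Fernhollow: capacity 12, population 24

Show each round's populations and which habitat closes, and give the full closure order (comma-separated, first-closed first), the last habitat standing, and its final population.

Round 1: Briarlake=21 Dunmere=12 Fernhollow=24 Greywater=22 Hollowpine=19 Ironridge=8 Juniper=8 → close Greywater (overflow 14)
  22÷6 = 3 each, +1 to first 4
Round 2: Briarlake=25 Dunmere=16 Fernhollow=28 Hollowpine=23 Ironridge=11 Juniper=11 → close Briarlake (overflow 17)
  25÷5 = 5 each, +1 to first 0
Round 3: Dunmere=21 Fernhollow=33 Hollowpine=28 Ironridge=16 Juniper=16 → close Fernhollow (overflow 21)
  33÷4 = 8 each, +1 to first 1
Round 4: Dunmere=30 Hollowpine=36 Ironridge=24 Juniper=24 → close Hollowpine (overflow 25)
  36÷3 = 12 each, +1 to first 0
Round 5: Dunmere=42 Ironridge=36 Juniper=36 → close Dunmere (overflow 35)
  42÷2 = 21 each, +1 to first 0
Round 6: Ironridge=57 Juniper=57 → close Ironridge (overflow 45)
  57÷1 = 57 each, +1 to first 0

Closure order: Greywater, Briarlake, Fernhollow, Hollowpine, Dunmere, Ironridge
Last habitat: Juniper with 114 animals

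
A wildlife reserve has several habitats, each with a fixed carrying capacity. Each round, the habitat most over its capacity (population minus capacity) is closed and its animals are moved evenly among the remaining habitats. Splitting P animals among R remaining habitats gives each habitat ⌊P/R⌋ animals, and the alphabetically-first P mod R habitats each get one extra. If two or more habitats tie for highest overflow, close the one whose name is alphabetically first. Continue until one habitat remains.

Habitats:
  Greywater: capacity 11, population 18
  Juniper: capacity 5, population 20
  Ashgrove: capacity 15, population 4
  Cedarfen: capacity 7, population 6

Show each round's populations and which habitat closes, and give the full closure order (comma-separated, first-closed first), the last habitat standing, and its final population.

Closure order: Juniper, Greywater, Cedarfen
Last habitat: Ashgrove with 48 animals

Round 1: Ashgrove=4 Cedarfen=6 Greywater=18 Juniper=20 → close Juniper (overflow 15)
  20÷3 = 6 each, +1 to first 2
Round 2: Ashgrove=11 Cedarfen=13 Greywater=24 → close Greywater (overflow 13)
  24÷2 = 12 each, +1 to first 0
Round 3: Ashgrove=23 Cedarfen=25 → close Cedarfen (overflow 18)
  25÷1 = 25 each, +1 to first 0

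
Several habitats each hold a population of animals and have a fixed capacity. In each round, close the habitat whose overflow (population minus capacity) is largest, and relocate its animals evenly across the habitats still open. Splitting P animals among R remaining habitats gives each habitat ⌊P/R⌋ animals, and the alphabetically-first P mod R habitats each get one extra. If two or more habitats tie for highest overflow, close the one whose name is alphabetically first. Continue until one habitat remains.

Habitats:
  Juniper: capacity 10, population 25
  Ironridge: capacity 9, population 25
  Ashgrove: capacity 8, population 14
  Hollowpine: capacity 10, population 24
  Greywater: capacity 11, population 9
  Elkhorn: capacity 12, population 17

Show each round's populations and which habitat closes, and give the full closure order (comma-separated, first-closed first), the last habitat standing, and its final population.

Round 1: Ashgrove=14 Elkhorn=17 Greywater=9 Hollowpine=24 Ironridge=25 Juniper=25 → close Ironridge (overflow 16)
  25÷5 = 5 each, +1 to first 0
Round 2: Ashgrove=19 Elkhorn=22 Greywater=14 Hollowpine=29 Juniper=30 → close Juniper (overflow 20)
  30÷4 = 7 each, +1 to first 2
Round 3: Ashgrove=27 Elkhorn=30 Greywater=21 Hollowpine=36 → close Hollowpine (overflow 26)
  36÷3 = 12 each, +1 to first 0
Round 4: Ashgrove=39 Elkhorn=42 Greywater=33 → close Ashgrove (overflow 31)
  39÷2 = 19 each, +1 to first 1
Round 5: Elkhorn=62 Greywater=52 → close Elkhorn (overflow 50)
  62÷1 = 62 each, +1 to first 0

Closure order: Ironridge, Juniper, Hollowpine, Ashgrove, Elkhorn
Last habitat: Greywater with 114 animals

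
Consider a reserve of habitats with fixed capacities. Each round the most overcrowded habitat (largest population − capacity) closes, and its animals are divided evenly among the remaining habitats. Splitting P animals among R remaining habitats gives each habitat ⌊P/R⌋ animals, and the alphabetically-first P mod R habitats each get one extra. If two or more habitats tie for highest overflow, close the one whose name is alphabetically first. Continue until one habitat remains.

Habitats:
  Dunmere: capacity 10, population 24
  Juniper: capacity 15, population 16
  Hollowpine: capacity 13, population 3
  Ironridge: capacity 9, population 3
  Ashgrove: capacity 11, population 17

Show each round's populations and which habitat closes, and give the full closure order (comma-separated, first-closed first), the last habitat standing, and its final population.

Round 1: Ashgrove=17 Dunmere=24 Hollowpine=3 Ironridge=3 Juniper=16 → close Dunmere (overflow 14)
  24÷4 = 6 each, +1 to first 0
Round 2: Ashgrove=23 Hollowpine=9 Ironridge=9 Juniper=22 → close Ashgrove (overflow 12)
  23÷3 = 7 each, +1 to first 2
Round 3: Hollowpine=17 Ironridge=17 Juniper=29 → close Juniper (overflow 14)
  29÷2 = 14 each, +1 to first 1
Round 4: Hollowpine=32 Ironridge=31 → close Ironridge (overflow 22)
  31÷1 = 31 each, +1 to first 0

Closure order: Dunmere, Ashgrove, Juniper, Ironridge
Last habitat: Hollowpine with 63 animals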